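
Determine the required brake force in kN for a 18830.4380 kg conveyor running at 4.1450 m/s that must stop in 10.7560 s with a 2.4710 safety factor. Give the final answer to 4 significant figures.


F = 18830.4380 * 4.1450 / 10.7560 * 2.4710 / 1000
F = 17.93 kN


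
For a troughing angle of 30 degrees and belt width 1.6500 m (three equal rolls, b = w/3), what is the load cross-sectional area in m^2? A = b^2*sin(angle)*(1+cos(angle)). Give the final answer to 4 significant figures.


b = 1.6500/3 = 0.55 m
A = 0.55^2 * sin(30 deg) * (1 + cos(30 deg))
A = 0.2822 m^2


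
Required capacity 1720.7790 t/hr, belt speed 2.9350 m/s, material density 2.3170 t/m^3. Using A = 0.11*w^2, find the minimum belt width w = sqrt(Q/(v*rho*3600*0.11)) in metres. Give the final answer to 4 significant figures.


A_req = 1720.7790 / (2.9350 * 2.3170 * 3600) = 0.0702892 m^2
w = sqrt(0.0702892 / 0.11)
w = 0.7994 m


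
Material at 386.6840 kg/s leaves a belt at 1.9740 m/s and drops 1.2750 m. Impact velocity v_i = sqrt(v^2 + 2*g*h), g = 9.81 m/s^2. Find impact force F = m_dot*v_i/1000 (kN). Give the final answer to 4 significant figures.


v_i = sqrt(1.9740^2 + 2*9.81*1.2750) = 5.377 m/s
F = 386.6840 * 5.377 / 1000
F = 2.079 kN


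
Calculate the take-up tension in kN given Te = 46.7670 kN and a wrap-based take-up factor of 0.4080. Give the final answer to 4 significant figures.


T_tu = 46.7670 * 0.4080
T_tu = 19.08 kN


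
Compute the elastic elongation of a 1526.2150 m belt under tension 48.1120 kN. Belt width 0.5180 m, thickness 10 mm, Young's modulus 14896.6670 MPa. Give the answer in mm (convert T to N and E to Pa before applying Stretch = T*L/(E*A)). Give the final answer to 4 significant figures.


A = 0.5180 * 0.01 = 0.00518 m^2
Stretch = 48.1120*1000 * 1526.2150 / (14896.6670e6 * 0.00518) * 1000
Stretch = 951.6 mm


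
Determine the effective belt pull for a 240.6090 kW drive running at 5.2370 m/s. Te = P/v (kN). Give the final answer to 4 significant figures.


Te = P / v = 240.6090 / 5.2370
Te = 45.94 kN


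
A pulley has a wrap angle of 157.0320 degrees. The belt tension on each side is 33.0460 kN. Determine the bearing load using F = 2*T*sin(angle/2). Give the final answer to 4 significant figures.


F = 2 * 33.0460 * sin(157.0320/2 deg)
F = 64.77 kN


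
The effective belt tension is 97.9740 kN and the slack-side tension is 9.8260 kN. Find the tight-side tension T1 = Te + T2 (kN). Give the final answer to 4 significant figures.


T1 = Te + T2 = 97.9740 + 9.8260
T1 = 107.8 kN


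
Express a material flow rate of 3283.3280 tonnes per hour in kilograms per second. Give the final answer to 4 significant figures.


m_dot = 3283.3280 * 1000 / 3600
m_dot = 912.0 kg/s


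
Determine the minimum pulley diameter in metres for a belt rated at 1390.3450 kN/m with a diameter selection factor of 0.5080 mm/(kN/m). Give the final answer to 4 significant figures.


D = 1390.3450 * 0.5080 / 1000
D = 0.7063 m


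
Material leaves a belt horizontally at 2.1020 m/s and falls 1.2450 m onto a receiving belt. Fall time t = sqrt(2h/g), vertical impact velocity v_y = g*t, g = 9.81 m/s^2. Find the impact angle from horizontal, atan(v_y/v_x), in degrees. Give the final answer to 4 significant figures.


t = sqrt(2*1.2450/9.81) = 0.503808 s
v_y = 9.81 * 0.503808 = 4.94236 m/s
angle = atan(4.94236 / 2.1020) = 66.96 deg


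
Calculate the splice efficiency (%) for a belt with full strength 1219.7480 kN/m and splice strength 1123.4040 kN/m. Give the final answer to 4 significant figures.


Eff = 1123.4040 / 1219.7480 * 100
Eff = 92.10 %


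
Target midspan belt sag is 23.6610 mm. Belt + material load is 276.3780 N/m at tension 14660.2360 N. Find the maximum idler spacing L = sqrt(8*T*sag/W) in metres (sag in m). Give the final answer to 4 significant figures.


sag = 23.6610/1000 = 0.023661 m
L = sqrt(8 * 14660.2360 * 0.023661 / 276.3780)
L = 3.169 m


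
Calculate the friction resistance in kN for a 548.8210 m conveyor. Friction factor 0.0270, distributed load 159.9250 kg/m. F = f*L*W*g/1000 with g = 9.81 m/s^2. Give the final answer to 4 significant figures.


F = 0.0270 * 548.8210 * 159.9250 * 9.81 / 1000
F = 23.25 kN


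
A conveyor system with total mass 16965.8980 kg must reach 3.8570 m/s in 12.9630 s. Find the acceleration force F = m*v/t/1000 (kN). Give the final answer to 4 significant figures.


F = 16965.8980 * 3.8570 / 12.9630 / 1000
F = 5.048 kN


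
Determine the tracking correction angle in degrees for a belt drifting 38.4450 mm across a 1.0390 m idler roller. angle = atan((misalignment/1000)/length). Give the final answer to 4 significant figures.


misalign_m = 38.4450 / 1000 = 0.038445 m
angle = atan(0.038445 / 1.0390)
angle = 2.119 deg


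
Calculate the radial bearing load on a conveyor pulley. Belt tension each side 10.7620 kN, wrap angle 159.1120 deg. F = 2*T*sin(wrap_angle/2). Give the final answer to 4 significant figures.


F = 2 * 10.7620 * sin(159.1120/2 deg)
F = 21.17 kN


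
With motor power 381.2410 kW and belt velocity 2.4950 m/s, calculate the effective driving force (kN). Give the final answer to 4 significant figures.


Te = P / v = 381.2410 / 2.4950
Te = 152.8 kN


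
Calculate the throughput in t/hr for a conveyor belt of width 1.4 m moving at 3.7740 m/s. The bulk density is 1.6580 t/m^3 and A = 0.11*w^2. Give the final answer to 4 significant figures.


A = 0.11 * 1.4^2 = 0.2156 m^2
C = 0.2156 * 3.7740 * 1.6580 * 3600
C = 4857 t/hr


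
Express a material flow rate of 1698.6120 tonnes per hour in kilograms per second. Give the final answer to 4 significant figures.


m_dot = 1698.6120 * 1000 / 3600
m_dot = 471.8 kg/s


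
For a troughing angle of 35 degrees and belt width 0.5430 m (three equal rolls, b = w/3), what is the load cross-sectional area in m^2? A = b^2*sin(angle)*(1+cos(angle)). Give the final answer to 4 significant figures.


b = 0.5430/3 = 0.181 m
A = 0.181^2 * sin(35 deg) * (1 + cos(35 deg))
A = 0.03418 m^2


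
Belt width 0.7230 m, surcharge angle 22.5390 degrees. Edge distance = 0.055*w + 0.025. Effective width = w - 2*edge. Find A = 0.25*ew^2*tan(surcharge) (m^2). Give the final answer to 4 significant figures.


edge = 0.055*0.7230 + 0.025 = 0.064765 m
ew = 0.7230 - 2*0.064765 = 0.59347 m
A = 0.25 * 0.59347^2 * tan(22.5390 deg)
A = 0.03654 m^2


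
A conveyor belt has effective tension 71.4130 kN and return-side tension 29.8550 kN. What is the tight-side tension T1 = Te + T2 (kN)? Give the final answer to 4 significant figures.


T1 = Te + T2 = 71.4130 + 29.8550
T1 = 101.3 kN


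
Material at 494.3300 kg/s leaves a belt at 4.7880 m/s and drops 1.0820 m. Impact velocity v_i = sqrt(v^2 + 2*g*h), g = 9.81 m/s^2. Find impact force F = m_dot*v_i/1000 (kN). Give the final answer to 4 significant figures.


v_i = sqrt(4.7880^2 + 2*9.81*1.0820) = 6.64483 m/s
F = 494.3300 * 6.64483 / 1000
F = 3.285 kN


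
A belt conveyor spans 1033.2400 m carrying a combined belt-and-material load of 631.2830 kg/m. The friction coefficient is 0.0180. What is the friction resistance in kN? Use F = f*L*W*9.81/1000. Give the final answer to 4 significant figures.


F = 0.0180 * 1033.2400 * 631.2830 * 9.81 / 1000
F = 115.2 kN


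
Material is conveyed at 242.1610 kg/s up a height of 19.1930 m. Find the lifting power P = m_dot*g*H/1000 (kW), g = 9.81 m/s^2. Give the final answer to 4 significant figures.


P = 242.1610 * 9.81 * 19.1930 / 1000
P = 45.59 kW


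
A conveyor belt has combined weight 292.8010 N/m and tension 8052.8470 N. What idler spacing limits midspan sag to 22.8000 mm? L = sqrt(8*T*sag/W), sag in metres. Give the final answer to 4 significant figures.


sag = 22.8000/1000 = 0.022800 m
L = sqrt(8 * 8052.8470 * 0.022800 / 292.8010)
L = 2.240 m


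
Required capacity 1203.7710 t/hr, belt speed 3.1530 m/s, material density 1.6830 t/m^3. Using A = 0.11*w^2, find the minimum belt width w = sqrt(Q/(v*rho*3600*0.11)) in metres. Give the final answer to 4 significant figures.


A_req = 1203.7710 / (3.1530 * 1.6830 * 3600) = 0.0630135 m^2
w = sqrt(0.0630135 / 0.11)
w = 0.7569 m


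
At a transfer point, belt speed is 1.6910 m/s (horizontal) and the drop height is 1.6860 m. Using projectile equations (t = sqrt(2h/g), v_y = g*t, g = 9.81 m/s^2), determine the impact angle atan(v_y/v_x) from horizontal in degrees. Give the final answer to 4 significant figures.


t = sqrt(2*1.6860/9.81) = 0.586286 s
v_y = 9.81 * 0.586286 = 5.75147 m/s
angle = atan(5.75147 / 1.6910) = 73.62 deg


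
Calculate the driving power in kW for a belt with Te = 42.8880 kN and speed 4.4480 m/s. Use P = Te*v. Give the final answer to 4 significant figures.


P = Te * v = 42.8880 * 4.4480
P = 190.8 kW


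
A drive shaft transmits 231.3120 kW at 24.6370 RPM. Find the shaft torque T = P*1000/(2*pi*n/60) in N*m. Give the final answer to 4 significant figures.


omega = 2*pi*24.6370/60 = 2.57998 rad/s
T = 231.3120*1000 / 2.57998
T = 89660 N*m


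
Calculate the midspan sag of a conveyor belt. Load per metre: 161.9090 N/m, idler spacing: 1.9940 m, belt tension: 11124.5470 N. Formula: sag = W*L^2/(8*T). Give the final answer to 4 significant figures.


sag = 161.9090 * 1.9940^2 / (8 * 11124.5470)
sag = 0.007234 m


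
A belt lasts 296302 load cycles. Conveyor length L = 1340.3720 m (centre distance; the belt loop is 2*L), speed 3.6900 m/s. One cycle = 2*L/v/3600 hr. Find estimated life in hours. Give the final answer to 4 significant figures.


cycle_time = 2 * 1340.3720 / 3.6900 / 3600 = 0.201802 hr
life = 296302 * 0.201802 = 59790 hours


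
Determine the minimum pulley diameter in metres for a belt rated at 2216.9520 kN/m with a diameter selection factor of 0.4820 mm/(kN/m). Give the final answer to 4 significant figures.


D = 2216.9520 * 0.4820 / 1000
D = 1.069 m


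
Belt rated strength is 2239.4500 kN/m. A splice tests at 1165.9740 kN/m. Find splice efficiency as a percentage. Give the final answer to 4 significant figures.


Eff = 1165.9740 / 2239.4500 * 100
Eff = 52.07 %


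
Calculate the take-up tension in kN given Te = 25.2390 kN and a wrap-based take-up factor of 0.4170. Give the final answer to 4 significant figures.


T_tu = 25.2390 * 0.4170
T_tu = 10.52 kN


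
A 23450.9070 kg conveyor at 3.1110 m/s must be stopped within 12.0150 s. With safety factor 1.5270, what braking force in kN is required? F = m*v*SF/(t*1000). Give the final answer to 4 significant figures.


F = 23450.9070 * 3.1110 / 12.0150 * 1.5270 / 1000
F = 9.272 kN


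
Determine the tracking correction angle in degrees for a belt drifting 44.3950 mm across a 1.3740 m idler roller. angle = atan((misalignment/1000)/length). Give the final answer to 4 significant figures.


misalign_m = 44.3950 / 1000 = 0.044395 m
angle = atan(0.044395 / 1.3740)
angle = 1.851 deg


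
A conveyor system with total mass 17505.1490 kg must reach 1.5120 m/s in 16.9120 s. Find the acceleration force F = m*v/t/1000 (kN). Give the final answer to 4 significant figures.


F = 17505.1490 * 1.5120 / 16.9120 / 1000
F = 1.565 kN


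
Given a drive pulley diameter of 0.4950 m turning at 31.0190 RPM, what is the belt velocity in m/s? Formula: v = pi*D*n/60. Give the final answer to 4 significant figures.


v = pi * 0.4950 * 31.0190 / 60
v = 0.8040 m/s


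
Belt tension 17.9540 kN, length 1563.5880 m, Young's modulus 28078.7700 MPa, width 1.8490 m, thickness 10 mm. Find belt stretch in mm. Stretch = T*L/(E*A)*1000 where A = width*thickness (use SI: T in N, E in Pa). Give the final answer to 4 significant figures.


A = 1.8490 * 0.01 = 0.01849 m^2
Stretch = 17.9540*1000 * 1563.5880 / (28078.7700e6 * 0.01849) * 1000
Stretch = 54.07 mm


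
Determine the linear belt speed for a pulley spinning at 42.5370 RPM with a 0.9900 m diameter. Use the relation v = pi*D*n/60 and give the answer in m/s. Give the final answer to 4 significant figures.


v = pi * 0.9900 * 42.5370 / 60
v = 2.205 m/s


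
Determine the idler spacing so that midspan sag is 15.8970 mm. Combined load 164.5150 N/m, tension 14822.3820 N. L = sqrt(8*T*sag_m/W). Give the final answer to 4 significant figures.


sag = 15.8970/1000 = 0.015897 m
L = sqrt(8 * 14822.3820 * 0.015897 / 164.5150)
L = 3.385 m


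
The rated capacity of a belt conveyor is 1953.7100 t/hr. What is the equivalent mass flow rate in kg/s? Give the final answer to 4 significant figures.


m_dot = 1953.7100 * 1000 / 3600
m_dot = 542.7 kg/s


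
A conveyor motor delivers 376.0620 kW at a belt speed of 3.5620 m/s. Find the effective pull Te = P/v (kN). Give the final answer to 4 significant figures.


Te = P / v = 376.0620 / 3.5620
Te = 105.6 kN


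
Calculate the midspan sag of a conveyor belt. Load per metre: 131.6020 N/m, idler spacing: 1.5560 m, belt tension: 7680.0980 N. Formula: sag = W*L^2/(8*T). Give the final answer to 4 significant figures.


sag = 131.6020 * 1.5560^2 / (8 * 7680.0980)
sag = 0.005186 m


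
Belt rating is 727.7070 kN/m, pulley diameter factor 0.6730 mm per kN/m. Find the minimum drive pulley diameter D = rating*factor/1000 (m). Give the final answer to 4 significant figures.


D = 727.7070 * 0.6730 / 1000
D = 0.4897 m


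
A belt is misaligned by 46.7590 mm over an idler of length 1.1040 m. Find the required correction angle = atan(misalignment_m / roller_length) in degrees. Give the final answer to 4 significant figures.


misalign_m = 46.7590 / 1000 = 0.046759 m
angle = atan(0.046759 / 1.1040)
angle = 2.425 deg


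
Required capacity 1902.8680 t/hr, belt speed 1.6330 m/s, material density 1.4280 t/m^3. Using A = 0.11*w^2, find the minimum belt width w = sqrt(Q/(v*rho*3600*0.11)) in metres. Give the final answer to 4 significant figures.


A_req = 1902.8680 / (1.6330 * 1.4280 * 3600) = 0.226669 m^2
w = sqrt(0.226669 / 0.11)
w = 1.435 m


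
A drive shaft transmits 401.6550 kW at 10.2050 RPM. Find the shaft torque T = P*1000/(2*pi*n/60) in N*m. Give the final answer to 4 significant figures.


omega = 2*pi*10.2050/60 = 1.06867 rad/s
T = 401.6550*1000 / 1.06867
T = 375800 N*m


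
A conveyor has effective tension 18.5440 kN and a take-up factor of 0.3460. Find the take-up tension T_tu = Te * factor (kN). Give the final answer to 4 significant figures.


T_tu = 18.5440 * 0.3460
T_tu = 6.416 kN


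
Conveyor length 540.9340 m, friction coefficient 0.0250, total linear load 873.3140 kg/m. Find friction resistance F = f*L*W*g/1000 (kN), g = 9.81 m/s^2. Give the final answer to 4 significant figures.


F = 0.0250 * 540.9340 * 873.3140 * 9.81 / 1000
F = 115.9 kN


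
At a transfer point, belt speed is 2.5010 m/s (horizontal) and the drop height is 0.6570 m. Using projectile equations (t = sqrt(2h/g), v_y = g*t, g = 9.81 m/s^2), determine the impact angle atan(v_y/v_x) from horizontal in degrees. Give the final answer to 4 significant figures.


t = sqrt(2*0.6570/9.81) = 0.365985 s
v_y = 9.81 * 0.365985 = 3.59031 m/s
angle = atan(3.59031 / 2.5010) = 55.14 deg


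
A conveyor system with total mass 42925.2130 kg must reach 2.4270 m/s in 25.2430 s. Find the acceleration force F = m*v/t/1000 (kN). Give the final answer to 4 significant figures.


F = 42925.2130 * 2.4270 / 25.2430 / 1000
F = 4.127 kN


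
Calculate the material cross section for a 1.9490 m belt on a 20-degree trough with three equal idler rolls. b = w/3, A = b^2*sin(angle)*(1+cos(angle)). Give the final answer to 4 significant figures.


b = 1.9490/3 = 0.649667 m
A = 0.649667^2 * sin(20 deg) * (1 + cos(20 deg))
A = 0.2800 m^2


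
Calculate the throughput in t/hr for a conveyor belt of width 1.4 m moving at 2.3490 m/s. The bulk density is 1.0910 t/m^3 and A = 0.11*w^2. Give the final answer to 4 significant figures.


A = 0.11 * 1.4^2 = 0.2156 m^2
C = 0.2156 * 2.3490 * 1.0910 * 3600
C = 1989 t/hr


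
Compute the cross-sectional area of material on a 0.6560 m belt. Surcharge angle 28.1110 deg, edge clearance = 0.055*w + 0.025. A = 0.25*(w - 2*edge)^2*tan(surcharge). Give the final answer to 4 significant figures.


edge = 0.055*0.6560 + 0.025 = 0.06108 m
ew = 0.6560 - 2*0.06108 = 0.53384 m
A = 0.25 * 0.53384^2 * tan(28.1110 deg)
A = 0.03806 m^2


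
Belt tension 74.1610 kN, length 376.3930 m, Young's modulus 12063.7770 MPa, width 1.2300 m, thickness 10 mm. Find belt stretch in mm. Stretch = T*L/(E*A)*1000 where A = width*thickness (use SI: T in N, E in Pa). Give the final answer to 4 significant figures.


A = 1.2300 * 0.01 = 0.01230 m^2
Stretch = 74.1610*1000 * 376.3930 / (12063.7770e6 * 0.01230) * 1000
Stretch = 188.1 mm


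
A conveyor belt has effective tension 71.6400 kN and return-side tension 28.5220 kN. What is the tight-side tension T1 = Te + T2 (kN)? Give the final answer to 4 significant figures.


T1 = Te + T2 = 71.6400 + 28.5220
T1 = 100.2 kN


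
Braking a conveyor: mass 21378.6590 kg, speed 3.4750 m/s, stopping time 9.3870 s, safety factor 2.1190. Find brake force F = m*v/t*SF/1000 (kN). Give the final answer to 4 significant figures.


F = 21378.6590 * 3.4750 / 9.3870 * 2.1190 / 1000
F = 16.77 kN


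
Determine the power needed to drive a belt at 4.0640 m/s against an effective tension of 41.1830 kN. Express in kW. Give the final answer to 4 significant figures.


P = Te * v = 41.1830 * 4.0640
P = 167.4 kW


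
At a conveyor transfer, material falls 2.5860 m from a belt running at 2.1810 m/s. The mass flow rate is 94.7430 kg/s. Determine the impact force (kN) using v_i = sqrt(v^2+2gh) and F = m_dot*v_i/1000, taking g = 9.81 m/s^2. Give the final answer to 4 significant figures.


v_i = sqrt(2.1810^2 + 2*9.81*2.5860) = 7.44943 m/s
F = 94.7430 * 7.44943 / 1000
F = 0.7058 kN


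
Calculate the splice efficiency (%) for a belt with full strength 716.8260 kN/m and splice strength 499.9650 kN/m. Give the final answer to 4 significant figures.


Eff = 499.9650 / 716.8260 * 100
Eff = 69.75 %


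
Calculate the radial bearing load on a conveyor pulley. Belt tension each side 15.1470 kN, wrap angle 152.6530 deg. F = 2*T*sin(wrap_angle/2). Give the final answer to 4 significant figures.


F = 2 * 15.1470 * sin(152.6530/2 deg)
F = 29.44 kN


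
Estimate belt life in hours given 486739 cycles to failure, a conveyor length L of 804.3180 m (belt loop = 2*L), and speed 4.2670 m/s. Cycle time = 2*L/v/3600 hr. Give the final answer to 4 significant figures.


cycle_time = 2 * 804.3180 / 4.2670 / 3600 = 0.104721 hr
life = 486739 * 0.104721 = 50970 hours


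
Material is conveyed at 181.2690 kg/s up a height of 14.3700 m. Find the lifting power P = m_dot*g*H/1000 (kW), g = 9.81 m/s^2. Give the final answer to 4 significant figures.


P = 181.2690 * 9.81 * 14.3700 / 1000
P = 25.55 kW


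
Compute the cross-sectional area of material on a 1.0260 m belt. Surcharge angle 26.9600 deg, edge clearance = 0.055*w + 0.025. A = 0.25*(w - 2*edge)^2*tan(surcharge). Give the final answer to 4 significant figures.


edge = 0.055*1.0260 + 0.025 = 0.08143 m
ew = 1.0260 - 2*0.08143 = 0.86314 m
A = 0.25 * 0.86314^2 * tan(26.9600 deg)
A = 0.09474 m^2


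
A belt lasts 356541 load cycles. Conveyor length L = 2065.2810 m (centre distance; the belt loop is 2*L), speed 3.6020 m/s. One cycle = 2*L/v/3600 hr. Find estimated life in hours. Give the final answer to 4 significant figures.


cycle_time = 2 * 2065.2810 / 3.6020 / 3600 = 0.318539 hr
life = 356541 * 0.318539 = 113600 hours


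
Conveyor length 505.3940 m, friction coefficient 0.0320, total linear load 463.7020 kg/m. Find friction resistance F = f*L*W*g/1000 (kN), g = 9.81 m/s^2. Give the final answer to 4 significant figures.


F = 0.0320 * 505.3940 * 463.7020 * 9.81 / 1000
F = 73.57 kN


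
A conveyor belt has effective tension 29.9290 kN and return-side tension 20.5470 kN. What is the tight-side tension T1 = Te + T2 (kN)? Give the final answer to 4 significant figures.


T1 = Te + T2 = 29.9290 + 20.5470
T1 = 50.48 kN


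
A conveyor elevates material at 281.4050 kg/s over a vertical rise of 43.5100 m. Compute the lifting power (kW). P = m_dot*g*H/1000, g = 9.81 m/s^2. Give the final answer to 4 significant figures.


P = 281.4050 * 9.81 * 43.5100 / 1000
P = 120.1 kW


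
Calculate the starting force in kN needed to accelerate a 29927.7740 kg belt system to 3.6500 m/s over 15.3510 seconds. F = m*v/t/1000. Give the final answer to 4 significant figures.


F = 29927.7740 * 3.6500 / 15.3510 / 1000
F = 7.116 kN


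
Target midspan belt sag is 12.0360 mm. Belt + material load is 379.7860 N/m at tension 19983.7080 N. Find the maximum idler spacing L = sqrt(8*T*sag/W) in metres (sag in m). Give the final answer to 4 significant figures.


sag = 12.0360/1000 = 0.012036 m
L = sqrt(8 * 19983.7080 * 0.012036 / 379.7860)
L = 2.251 m


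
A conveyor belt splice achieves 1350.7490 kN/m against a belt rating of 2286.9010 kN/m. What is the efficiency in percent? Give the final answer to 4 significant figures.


Eff = 1350.7490 / 2286.9010 * 100
Eff = 59.06 %


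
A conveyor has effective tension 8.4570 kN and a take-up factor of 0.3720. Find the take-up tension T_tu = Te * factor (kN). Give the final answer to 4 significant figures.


T_tu = 8.4570 * 0.3720
T_tu = 3.146 kN


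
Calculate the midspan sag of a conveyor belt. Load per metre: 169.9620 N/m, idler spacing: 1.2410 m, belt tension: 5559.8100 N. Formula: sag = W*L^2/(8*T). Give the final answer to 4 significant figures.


sag = 169.9620 * 1.2410^2 / (8 * 5559.8100)
sag = 0.005885 m


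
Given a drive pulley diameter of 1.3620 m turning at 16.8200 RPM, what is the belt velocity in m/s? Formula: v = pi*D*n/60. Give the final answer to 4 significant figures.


v = pi * 1.3620 * 16.8200 / 60
v = 1.200 m/s


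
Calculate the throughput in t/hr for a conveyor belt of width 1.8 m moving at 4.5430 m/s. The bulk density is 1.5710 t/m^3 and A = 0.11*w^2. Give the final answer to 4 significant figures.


A = 0.11 * 1.8^2 = 0.3564 m^2
C = 0.3564 * 4.5430 * 1.5710 * 3600
C = 9157 t/hr


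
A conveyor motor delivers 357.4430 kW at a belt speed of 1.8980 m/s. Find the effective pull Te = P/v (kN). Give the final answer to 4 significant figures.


Te = P / v = 357.4430 / 1.8980
Te = 188.3 kN


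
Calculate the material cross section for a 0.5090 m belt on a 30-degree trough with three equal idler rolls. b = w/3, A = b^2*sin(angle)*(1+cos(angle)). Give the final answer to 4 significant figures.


b = 0.5090/3 = 0.169667 m
A = 0.169667^2 * sin(30 deg) * (1 + cos(30 deg))
A = 0.02686 m^2


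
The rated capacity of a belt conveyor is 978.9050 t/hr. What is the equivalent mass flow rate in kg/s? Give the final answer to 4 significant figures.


m_dot = 978.9050 * 1000 / 3600
m_dot = 271.9 kg/s


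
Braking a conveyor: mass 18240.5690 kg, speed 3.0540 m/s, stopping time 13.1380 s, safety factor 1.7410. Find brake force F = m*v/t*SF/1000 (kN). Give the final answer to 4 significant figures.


F = 18240.5690 * 3.0540 / 13.1380 * 1.7410 / 1000
F = 7.382 kN


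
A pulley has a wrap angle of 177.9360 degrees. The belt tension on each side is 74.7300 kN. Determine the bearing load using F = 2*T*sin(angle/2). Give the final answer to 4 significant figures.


F = 2 * 74.7300 * sin(177.9360/2 deg)
F = 149.4 kN


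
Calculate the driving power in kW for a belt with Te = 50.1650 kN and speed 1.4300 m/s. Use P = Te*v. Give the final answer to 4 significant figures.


P = Te * v = 50.1650 * 1.4300
P = 71.74 kW


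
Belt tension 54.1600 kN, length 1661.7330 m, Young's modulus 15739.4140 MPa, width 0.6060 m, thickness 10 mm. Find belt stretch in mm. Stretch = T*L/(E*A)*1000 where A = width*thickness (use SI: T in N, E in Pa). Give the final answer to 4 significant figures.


A = 0.6060 * 0.01 = 0.00606 m^2
Stretch = 54.1600*1000 * 1661.7330 / (15739.4140e6 * 0.00606) * 1000
Stretch = 943.6 mm


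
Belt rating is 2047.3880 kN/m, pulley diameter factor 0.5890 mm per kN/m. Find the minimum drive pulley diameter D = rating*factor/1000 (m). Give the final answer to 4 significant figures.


D = 2047.3880 * 0.5890 / 1000
D = 1.206 m


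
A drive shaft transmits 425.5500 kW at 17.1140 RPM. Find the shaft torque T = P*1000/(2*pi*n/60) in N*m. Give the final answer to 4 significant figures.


omega = 2*pi*17.1140/60 = 1.79217 rad/s
T = 425.5500*1000 / 1.79217
T = 237400 N*m


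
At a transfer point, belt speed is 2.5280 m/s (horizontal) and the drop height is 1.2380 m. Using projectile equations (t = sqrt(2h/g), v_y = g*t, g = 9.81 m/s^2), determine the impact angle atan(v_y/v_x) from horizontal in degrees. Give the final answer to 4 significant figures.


t = sqrt(2*1.2380/9.81) = 0.50239 s
v_y = 9.81 * 0.50239 = 4.92845 m/s
angle = atan(4.92845 / 2.5280) = 62.84 deg


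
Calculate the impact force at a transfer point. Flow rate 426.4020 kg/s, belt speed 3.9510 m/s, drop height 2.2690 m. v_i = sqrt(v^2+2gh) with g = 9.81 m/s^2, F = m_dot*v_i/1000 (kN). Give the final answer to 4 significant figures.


v_i = sqrt(3.9510^2 + 2*9.81*2.2690) = 7.75424 m/s
F = 426.4020 * 7.75424 / 1000
F = 3.306 kN


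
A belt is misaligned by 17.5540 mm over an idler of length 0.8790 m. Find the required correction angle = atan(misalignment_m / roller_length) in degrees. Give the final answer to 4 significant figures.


misalign_m = 17.5540 / 1000 = 0.017554 m
angle = atan(0.017554 / 0.8790)
angle = 1.144 deg


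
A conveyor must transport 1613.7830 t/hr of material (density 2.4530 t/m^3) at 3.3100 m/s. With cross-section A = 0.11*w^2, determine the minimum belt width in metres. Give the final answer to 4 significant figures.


A_req = 1613.7830 / (3.3100 * 2.4530 * 3600) = 0.0552099 m^2
w = sqrt(0.0552099 / 0.11)
w = 0.7085 m


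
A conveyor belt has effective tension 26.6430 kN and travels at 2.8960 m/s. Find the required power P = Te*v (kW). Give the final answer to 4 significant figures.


P = Te * v = 26.6430 * 2.8960
P = 77.16 kW


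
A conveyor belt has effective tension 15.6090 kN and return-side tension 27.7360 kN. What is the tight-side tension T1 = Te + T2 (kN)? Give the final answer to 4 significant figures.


T1 = Te + T2 = 15.6090 + 27.7360
T1 = 43.34 kN


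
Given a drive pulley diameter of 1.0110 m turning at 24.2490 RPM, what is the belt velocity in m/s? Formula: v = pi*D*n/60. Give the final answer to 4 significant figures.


v = pi * 1.0110 * 24.2490 / 60
v = 1.284 m/s


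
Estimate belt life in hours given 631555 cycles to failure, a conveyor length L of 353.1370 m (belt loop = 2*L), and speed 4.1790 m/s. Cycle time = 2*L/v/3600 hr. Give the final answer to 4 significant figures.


cycle_time = 2 * 353.1370 / 4.1790 / 3600 = 0.046946 hr
life = 631555 * 0.046946 = 29650 hours


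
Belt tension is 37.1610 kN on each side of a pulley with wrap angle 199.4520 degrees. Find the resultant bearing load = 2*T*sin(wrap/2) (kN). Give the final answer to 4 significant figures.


F = 2 * 37.1610 * sin(199.4520/2 deg)
F = 73.25 kN


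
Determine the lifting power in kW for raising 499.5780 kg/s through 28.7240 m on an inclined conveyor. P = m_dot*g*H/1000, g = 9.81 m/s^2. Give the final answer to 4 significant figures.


P = 499.5780 * 9.81 * 28.7240 / 1000
P = 140.8 kW


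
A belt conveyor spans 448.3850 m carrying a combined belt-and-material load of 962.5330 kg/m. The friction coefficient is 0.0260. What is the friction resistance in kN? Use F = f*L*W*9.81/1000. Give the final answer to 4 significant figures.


F = 0.0260 * 448.3850 * 962.5330 * 9.81 / 1000
F = 110.1 kN


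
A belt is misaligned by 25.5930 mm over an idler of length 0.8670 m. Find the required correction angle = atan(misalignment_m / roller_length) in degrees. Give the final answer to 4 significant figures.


misalign_m = 25.5930 / 1000 = 0.025593 m
angle = atan(0.025593 / 0.8670)
angle = 1.691 deg


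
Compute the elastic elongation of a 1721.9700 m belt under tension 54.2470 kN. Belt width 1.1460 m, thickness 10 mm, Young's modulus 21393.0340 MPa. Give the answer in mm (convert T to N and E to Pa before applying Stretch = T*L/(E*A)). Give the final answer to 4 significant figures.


A = 1.1460 * 0.01 = 0.01146 m^2
Stretch = 54.2470*1000 * 1721.9700 / (21393.0340e6 * 0.01146) * 1000
Stretch = 381.0 mm


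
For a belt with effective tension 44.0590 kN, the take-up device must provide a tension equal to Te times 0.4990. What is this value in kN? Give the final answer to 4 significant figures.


T_tu = 44.0590 * 0.4990
T_tu = 21.99 kN


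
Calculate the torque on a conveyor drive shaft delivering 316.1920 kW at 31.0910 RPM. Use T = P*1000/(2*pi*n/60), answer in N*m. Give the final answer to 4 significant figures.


omega = 2*pi*31.0910/60 = 3.25584 rad/s
T = 316.1920*1000 / 3.25584
T = 97120 N*m


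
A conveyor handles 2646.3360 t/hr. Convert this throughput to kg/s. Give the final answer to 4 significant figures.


m_dot = 2646.3360 * 1000 / 3600
m_dot = 735.1 kg/s


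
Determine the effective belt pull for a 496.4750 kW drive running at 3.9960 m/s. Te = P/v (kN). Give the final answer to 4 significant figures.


Te = P / v = 496.4750 / 3.9960
Te = 124.2 kN


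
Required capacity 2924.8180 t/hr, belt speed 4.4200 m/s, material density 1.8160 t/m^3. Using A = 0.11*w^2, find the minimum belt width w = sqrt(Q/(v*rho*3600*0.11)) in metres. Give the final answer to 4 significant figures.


A_req = 2924.8180 / (4.4200 * 1.8160 * 3600) = 0.101218 m^2
w = sqrt(0.101218 / 0.11)
w = 0.9593 m


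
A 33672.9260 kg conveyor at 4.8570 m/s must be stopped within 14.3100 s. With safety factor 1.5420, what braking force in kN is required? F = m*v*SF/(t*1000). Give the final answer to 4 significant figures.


F = 33672.9260 * 4.8570 / 14.3100 * 1.5420 / 1000
F = 17.62 kN


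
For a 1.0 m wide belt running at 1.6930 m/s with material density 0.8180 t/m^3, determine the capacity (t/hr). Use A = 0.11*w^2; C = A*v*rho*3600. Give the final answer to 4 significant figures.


A = 0.11 * 1.0^2 = 0.11 m^2
C = 0.11 * 1.6930 * 0.8180 * 3600
C = 548.4 t/hr


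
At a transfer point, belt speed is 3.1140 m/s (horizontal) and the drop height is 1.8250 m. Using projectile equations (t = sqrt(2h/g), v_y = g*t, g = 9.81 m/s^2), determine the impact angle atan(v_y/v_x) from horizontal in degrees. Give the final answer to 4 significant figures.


t = sqrt(2*1.8250/9.81) = 0.609975 s
v_y = 9.81 * 0.609975 = 5.98385 m/s
angle = atan(5.98385 / 3.1140) = 62.51 deg


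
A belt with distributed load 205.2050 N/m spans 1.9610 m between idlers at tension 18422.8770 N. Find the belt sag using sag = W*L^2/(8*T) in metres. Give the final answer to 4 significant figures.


sag = 205.2050 * 1.9610^2 / (8 * 18422.8770)
sag = 0.005354 m


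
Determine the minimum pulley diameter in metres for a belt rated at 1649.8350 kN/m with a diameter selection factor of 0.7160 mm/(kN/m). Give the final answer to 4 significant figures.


D = 1649.8350 * 0.7160 / 1000
D = 1.181 m


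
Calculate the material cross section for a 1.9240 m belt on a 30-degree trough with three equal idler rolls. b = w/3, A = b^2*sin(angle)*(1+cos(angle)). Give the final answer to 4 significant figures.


b = 1.9240/3 = 0.641333 m
A = 0.641333^2 * sin(30 deg) * (1 + cos(30 deg))
A = 0.3838 m^2


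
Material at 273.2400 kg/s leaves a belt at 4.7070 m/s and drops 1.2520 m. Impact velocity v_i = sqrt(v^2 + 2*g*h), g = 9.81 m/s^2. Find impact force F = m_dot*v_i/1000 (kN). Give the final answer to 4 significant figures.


v_i = sqrt(4.7070^2 + 2*9.81*1.2520) = 6.83521 m/s
F = 273.2400 * 6.83521 / 1000
F = 1.868 kN


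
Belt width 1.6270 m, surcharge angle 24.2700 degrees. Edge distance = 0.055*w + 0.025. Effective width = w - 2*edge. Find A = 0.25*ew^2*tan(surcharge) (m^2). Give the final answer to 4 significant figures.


edge = 0.055*1.6270 + 0.025 = 0.114485 m
ew = 1.6270 - 2*0.114485 = 1.39803 m
A = 0.25 * 1.39803^2 * tan(24.2700 deg)
A = 0.2203 m^2


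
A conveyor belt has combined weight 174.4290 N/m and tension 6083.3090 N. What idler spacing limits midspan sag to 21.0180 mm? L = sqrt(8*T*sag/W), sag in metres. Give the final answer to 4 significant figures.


sag = 21.0180/1000 = 0.021018 m
L = sqrt(8 * 6083.3090 * 0.021018 / 174.4290)
L = 2.422 m


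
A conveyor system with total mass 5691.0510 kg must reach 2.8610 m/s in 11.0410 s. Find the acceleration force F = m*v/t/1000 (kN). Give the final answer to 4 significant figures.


F = 5691.0510 * 2.8610 / 11.0410 / 1000
F = 1.475 kN


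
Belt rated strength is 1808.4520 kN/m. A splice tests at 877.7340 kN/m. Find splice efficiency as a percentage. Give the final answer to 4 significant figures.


Eff = 877.7340 / 1808.4520 * 100
Eff = 48.54 %


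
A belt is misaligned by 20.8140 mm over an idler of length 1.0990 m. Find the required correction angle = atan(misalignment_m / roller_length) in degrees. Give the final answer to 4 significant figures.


misalign_m = 20.8140 / 1000 = 0.020814 m
angle = atan(0.020814 / 1.0990)
angle = 1.085 deg


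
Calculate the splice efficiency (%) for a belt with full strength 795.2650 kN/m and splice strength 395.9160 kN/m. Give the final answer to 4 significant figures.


Eff = 395.9160 / 795.2650 * 100
Eff = 49.78 %


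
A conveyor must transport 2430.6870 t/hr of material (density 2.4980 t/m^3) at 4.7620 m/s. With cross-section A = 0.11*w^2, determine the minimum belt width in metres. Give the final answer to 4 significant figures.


A_req = 2430.6870 / (4.7620 * 2.4980 * 3600) = 0.0567603 m^2
w = sqrt(0.0567603 / 0.11)
w = 0.7183 m


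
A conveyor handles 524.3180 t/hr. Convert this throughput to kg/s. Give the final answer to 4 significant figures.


m_dot = 524.3180 * 1000 / 3600
m_dot = 145.6 kg/s


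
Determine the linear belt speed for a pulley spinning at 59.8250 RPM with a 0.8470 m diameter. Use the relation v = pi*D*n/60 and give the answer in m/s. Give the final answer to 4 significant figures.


v = pi * 0.8470 * 59.8250 / 60
v = 2.653 m/s


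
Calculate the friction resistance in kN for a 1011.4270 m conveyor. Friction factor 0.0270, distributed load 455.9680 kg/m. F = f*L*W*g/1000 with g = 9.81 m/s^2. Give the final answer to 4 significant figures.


F = 0.0270 * 1011.4270 * 455.9680 * 9.81 / 1000
F = 122.2 kN


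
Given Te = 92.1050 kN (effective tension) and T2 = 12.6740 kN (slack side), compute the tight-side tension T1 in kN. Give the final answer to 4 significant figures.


T1 = Te + T2 = 92.1050 + 12.6740
T1 = 104.8 kN


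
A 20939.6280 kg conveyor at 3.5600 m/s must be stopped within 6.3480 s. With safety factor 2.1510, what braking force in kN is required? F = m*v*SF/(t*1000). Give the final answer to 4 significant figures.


F = 20939.6280 * 3.5600 / 6.3480 * 2.1510 / 1000
F = 25.26 kN


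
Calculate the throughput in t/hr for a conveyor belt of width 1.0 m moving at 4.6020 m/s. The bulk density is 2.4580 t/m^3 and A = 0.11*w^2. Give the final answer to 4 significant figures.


A = 0.11 * 1.0^2 = 0.11 m^2
C = 0.11 * 4.6020 * 2.4580 * 3600
C = 4479 t/hr


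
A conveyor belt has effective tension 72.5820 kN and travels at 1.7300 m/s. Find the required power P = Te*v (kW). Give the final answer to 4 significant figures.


P = Te * v = 72.5820 * 1.7300
P = 125.6 kW


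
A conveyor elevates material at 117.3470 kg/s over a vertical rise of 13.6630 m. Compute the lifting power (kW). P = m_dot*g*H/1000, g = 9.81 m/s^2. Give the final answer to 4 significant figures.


P = 117.3470 * 9.81 * 13.6630 / 1000
P = 15.73 kW


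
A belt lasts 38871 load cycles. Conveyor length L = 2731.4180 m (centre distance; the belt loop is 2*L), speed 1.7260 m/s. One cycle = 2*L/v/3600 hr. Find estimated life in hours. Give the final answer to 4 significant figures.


cycle_time = 2 * 2731.4180 / 1.7260 / 3600 = 0.879174 hr
life = 38871 * 0.879174 = 34170 hours


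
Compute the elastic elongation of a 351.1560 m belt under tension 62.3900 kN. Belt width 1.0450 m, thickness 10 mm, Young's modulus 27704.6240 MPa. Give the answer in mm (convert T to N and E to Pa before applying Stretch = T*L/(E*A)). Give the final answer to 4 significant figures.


A = 1.0450 * 0.01 = 0.01045 m^2
Stretch = 62.3900*1000 * 351.1560 / (27704.6240e6 * 0.01045) * 1000
Stretch = 75.67 mm


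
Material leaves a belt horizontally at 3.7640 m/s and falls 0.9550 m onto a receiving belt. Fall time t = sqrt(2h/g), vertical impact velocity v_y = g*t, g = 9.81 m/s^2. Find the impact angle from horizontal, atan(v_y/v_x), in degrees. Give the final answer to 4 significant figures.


t = sqrt(2*0.9550/9.81) = 0.441247 s
v_y = 9.81 * 0.441247 = 4.32863 m/s
angle = atan(4.32863 / 3.7640) = 48.99 deg


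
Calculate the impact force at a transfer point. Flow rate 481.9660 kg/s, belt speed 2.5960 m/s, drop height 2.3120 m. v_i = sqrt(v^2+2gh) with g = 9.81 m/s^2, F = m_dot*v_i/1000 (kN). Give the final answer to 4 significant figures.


v_i = sqrt(2.5960^2 + 2*9.81*2.3120) = 7.21808 m/s
F = 481.9660 * 7.21808 / 1000
F = 3.479 kN


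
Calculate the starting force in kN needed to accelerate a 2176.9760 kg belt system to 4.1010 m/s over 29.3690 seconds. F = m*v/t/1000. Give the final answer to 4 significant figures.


F = 2176.9760 * 4.1010 / 29.3690 / 1000
F = 0.3040 kN


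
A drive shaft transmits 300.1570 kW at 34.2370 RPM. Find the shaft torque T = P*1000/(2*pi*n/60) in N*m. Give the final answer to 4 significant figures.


omega = 2*pi*34.2370/60 = 3.58529 rad/s
T = 300.1570*1000 / 3.58529
T = 83720 N*m


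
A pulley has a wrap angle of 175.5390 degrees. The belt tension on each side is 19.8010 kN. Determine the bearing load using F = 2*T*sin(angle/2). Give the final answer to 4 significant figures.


F = 2 * 19.8010 * sin(175.5390/2 deg)
F = 39.57 kN


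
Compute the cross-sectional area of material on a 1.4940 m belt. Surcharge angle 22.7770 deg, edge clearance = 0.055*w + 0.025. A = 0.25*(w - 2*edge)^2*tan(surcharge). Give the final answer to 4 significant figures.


edge = 0.055*1.4940 + 0.025 = 0.10717 m
ew = 1.4940 - 2*0.10717 = 1.27966 m
A = 0.25 * 1.27966^2 * tan(22.7770 deg)
A = 0.1719 m^2


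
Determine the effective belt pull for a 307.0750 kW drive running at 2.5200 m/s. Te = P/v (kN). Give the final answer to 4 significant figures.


Te = P / v = 307.0750 / 2.5200
Te = 121.9 kN


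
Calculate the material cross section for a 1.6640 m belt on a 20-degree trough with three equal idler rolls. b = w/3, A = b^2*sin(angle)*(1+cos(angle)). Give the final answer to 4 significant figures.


b = 1.6640/3 = 0.554667 m
A = 0.554667^2 * sin(20 deg) * (1 + cos(20 deg))
A = 0.2041 m^2


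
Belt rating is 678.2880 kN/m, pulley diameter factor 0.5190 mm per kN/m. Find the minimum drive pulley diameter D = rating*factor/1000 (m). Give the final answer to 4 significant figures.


D = 678.2880 * 0.5190 / 1000
D = 0.3520 m


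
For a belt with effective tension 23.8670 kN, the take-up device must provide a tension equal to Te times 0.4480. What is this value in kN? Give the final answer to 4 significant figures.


T_tu = 23.8670 * 0.4480
T_tu = 10.69 kN


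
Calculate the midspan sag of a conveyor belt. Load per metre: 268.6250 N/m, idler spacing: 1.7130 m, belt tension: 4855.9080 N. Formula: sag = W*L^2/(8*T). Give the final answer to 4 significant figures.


sag = 268.6250 * 1.7130^2 / (8 * 4855.9080)
sag = 0.02029 m


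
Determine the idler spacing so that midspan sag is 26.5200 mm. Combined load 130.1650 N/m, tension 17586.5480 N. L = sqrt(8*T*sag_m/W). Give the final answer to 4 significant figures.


sag = 26.5200/1000 = 0.026520 m
L = sqrt(8 * 17586.5480 * 0.026520 / 130.1650)
L = 5.354 m


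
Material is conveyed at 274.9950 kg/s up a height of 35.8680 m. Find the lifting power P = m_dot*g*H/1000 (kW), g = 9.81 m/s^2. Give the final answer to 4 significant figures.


P = 274.9950 * 9.81 * 35.8680 / 1000
P = 96.76 kW
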